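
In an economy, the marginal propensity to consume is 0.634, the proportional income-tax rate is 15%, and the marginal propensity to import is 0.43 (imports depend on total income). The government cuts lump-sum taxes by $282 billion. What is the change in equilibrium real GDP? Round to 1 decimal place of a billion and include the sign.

A lump-sum tax change of −$282 billion shifts disposable income by +$282 billion; first-round consumption changes by −c × ΔT = −0.634 × (−$282 billion) = +$178.788 billion.
Expenditure multiplier = 1/(1 − c(1−t) + m) = 1/(1 − 0.634×0.85 + 0.43) = 1/0.8911 ≈ 1.122.
The tax multiplier is −c × k ≈ −0.711, so ΔY = k × (−c·ΔT) = (+$178.788 billion) / 0.8911 ≈ +$200.6 billion.

+$200.6 billion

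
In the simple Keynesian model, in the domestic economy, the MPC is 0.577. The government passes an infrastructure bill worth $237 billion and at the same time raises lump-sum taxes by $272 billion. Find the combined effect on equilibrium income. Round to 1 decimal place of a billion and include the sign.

+$189.3 billion

Expenditure multiplier = 1/(1 − MPC) = 1/(1 − 0.577) = 1/0.423 ≈ 2.364.
ΔG contributes k·ΔG = (+$237 billion) / 0.423 ≈ +$560.3 billion.
ΔT of +$272 billion changes first-round spending by −c·ΔT = −$156.944 billion, contributing k·(−c·ΔT) = (−$156.944 billion) / 0.423 ≈ −$371 billion.
Net ΔY = k(ΔG − c·ΔT) = (+$80.056 billion) / 0.423 ≈ +$189.3 billion.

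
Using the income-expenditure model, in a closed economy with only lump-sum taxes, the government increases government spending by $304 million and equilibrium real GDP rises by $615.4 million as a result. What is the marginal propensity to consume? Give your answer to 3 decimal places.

0.506

Implied spending multiplier k = ΔY/ΔG = 615.4/304 ≈ 2.0243.
Since k = 1/(1 − MPC), MPC = 1 − 1/k = 1 − ΔG/ΔY = 1 − 304/615.4 ≈ 0.506.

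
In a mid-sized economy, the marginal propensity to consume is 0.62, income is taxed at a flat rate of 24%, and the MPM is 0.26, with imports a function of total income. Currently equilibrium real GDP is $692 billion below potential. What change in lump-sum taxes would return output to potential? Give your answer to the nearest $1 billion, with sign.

−$880 billion

Spending multiplier = 1/(1 − c(1−t) + m) = 1/(1 − 0.62×0.76 + 0.26) = 1/0.7888 ≈ 1.268.
Tax multiplier = −c·k = −0.62/0.7888 ≈ −0.786. Need ΔY = +$692 billion, so ΔT = ΔY/(−c·k) = −(+$692 billion) × 0.7888 / 0.62 ≈ −$880 billion.
The government should cut lump-sum taxes by $880 billion.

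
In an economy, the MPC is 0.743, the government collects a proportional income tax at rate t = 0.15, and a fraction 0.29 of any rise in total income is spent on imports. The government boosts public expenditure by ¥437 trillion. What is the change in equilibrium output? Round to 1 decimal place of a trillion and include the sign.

+¥663.7 trillion

Government-spending multiplier = 1/(1 − c(1−t) + m) = 1/(1 − 0.743×0.85 + 0.29) = 1/0.65845 ≈ 1.519.
ΔY = k × ΔG = (+¥437 trillion) / 0.65845 ≈ +¥663.7 trillion.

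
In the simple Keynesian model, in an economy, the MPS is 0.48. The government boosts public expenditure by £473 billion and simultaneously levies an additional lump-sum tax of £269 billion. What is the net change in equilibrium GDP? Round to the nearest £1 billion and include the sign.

MPC = 1 − MPS = 1 − 0.48 = 0.52.
Expenditure multiplier = 1/(1 − MPC) = 1/(1 − 0.52) = 1/0.48 ≈ 2.083.
ΔG contributes k·ΔG = (+£473 billion) / 0.48 ≈ +£985.4 billion.
ΔT of +£269 billion changes first-round spending by −c·ΔT = −£139.88 billion, contributing k·(−c·ΔT) = (−£139.88 billion) / 0.48 ≈ −£291.4 billion.
Net ΔY = k(ΔG − c·ΔT) = (+£333.12 billion) / 0.48 = +£694 billion.

+£694 billion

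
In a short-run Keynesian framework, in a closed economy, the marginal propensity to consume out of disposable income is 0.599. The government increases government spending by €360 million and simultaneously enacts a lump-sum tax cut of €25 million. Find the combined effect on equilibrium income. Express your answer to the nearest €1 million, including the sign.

Expenditure multiplier = 1/(1 − MPC) = 1/(1 − 0.599) = 1/0.401 ≈ 2.494.
ΔG contributes k·ΔG = (+€360 million) / 0.401 ≈ +€897.8 million.
ΔT of −€25 million changes first-round spending by −c·ΔT = +€14.975 million, contributing k·(−c·ΔT) = (+€14.975 million) / 0.401 ≈ +€37.3 million.
Net ΔY = k(ΔG − c·ΔT) = (+€374.975 million) / 0.401 ≈ +€935 million.

+€935 million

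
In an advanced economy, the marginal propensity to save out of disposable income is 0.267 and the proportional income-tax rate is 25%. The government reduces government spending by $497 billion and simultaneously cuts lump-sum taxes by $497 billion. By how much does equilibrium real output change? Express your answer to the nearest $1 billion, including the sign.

MPC = 1 − MPS = 1 − 0.267 = 0.733.
Expenditure multiplier = 1/(1 − c(1−t)) = 1/(1 − 0.733×0.75) = 1/0.45025 ≈ 2.221.
ΔG contributes k·ΔG = (−$497 billion) / 0.45025 ≈ −$1,103.8 billion.
ΔT of −$497 billion changes first-round spending by −c·ΔT = +$364.301 billion, contributing k·(−c·ΔT) = (+$364.301 billion) / 0.45025 ≈ +$809.1 billion.
Net ΔY = k(ΔG − c·ΔT) = (−$132.699 billion) / 0.45025 ≈ −$295 billion.

−$295 billion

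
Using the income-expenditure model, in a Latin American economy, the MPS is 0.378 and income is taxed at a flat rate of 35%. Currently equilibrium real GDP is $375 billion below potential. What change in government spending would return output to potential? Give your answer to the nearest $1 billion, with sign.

MPC = 1 − MPS = 1 − 0.378 = 0.622.
Spending multiplier = 1/(1 − c(1−t)) = 1/(1 − 0.622×0.65) = 1/0.5957 ≈ 1.679.
Need ΔY = +$375 billion, so ΔG = ΔY/k = (+$375 billion) × 0.5957 ≈ +$223 billion.
The government should increase government spending by $223 billion.

+$223 billion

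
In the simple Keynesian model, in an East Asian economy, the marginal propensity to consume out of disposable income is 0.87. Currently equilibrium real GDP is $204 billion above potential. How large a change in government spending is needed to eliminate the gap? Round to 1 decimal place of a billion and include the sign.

Spending multiplier = 1/(1 − MPC) = 1/(1 − 0.87) = 1/0.13 ≈ 7.692.
Need ΔY = −$204 billion, so ΔG = ΔY/k = (−$204 billion) × 0.13 ≈ −$26.5 billion.
The government should cut government spending by $26.5 billion.

−$26.5 billion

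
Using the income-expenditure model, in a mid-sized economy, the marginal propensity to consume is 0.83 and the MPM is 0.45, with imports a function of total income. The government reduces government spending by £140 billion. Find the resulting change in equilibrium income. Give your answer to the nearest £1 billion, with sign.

Spending multiplier = 1/(1 − c + m) = 1/(1 − 0.83 + 0.45) = 1/0.62 ≈ 1.613.
ΔY = k × ΔG = (−£140 billion) / 0.62 ≈ −£226 billion.

−£226 billion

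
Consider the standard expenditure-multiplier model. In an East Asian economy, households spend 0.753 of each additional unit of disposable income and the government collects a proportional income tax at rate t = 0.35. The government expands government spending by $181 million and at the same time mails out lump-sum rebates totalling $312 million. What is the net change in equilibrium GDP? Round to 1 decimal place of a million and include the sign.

Expenditure multiplier = 1/(1 − c(1−t)) = 1/(1 − 0.753×0.65) = 1/0.51055 ≈ 1.959.
ΔG contributes k·ΔG = (+$181 million) / 0.51055 ≈ +$354.5 million.
ΔT of −$312 million changes first-round spending by −c·ΔT = +$234.936 million, contributing k·(−c·ΔT) = (+$234.936 million) / 0.51055 ≈ +$460.2 million.
Net ΔY = k(ΔG − c·ΔT) = (+$415.936 million) / 0.51055 ≈ +$814.7 million.

+$814.7 million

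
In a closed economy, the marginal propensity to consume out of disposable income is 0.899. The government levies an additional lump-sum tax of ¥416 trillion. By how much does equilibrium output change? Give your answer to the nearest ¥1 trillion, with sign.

−¥3,703 trillion

A lump-sum tax change of +¥416 trillion shifts disposable income by −¥416 trillion; first-round consumption changes by −c × ΔT = −0.899 × (+¥416 trillion) = −¥373.984 trillion.
Expenditure multiplier = 1/(1 − MPC) = 1/(1 − 0.899) = 1/0.101 ≈ 9.901.
The tax multiplier is −c × k ≈ −8.901, so ΔY = k × (−c·ΔT) = (−¥373.984 trillion) / 0.101 ≈ −¥3,703 trillion.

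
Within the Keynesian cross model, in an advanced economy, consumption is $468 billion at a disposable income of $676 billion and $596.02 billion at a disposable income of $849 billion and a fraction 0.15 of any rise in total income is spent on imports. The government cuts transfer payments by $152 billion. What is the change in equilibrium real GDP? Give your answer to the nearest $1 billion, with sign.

−$274 billion

MPC = ΔC/ΔYd = (596.02 − 468)/(849 − 676) = 128.02/173 = 0.74.
The transfer change shifts disposable income by −$152 billion, so first-round consumption changes by c·ΔTR = 0.74 × (−$152 billion) = −$112.48 billion.
Expenditure multiplier = 1/(1 − c + m) = 1/(1 − 0.74 + 0.15) = 1/0.41 ≈ 2.439.
The transfer multiplier is c × k ≈ 1.805, so ΔY = k × (c·ΔTR) = (−$112.48 billion) / 0.41 ≈ −$274 billion.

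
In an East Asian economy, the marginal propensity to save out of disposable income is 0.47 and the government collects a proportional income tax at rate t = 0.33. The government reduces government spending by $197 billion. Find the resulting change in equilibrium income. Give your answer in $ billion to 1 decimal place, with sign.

MPC = 1 − MPS = 1 − 0.47 = 0.53.
Spending multiplier = 1/(1 − c(1−t)) = 1/(1 − 0.53×0.67) = 1/0.6449 ≈ 1.551.
ΔY = k × ΔG = (−$197 billion) / 0.6449 ≈ −$305.5 billion.

−$305.5 billion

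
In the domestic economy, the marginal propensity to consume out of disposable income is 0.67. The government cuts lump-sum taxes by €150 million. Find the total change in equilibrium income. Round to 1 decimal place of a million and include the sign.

+€304.5 million

A lump-sum tax change of −€150 million shifts disposable income by +€150 million; first-round consumption changes by −c × ΔT = −0.67 × (−€150 million) = +€100.5 million.
Expenditure multiplier = 1/(1 − MPC) = 1/(1 − 0.67) = 1/0.33 ≈ 3.03.
The tax multiplier is −c × k ≈ −2.03, so ΔY = k × (−c·ΔT) = (+€100.5 million) / 0.33 ≈ +€304.5 million.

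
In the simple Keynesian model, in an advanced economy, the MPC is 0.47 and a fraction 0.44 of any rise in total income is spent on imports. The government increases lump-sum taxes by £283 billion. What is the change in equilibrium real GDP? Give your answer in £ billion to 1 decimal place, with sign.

A lump-sum tax change of +£283 billion shifts disposable income by −£283 billion; first-round consumption changes by −c × ΔT = −0.47 × (+£283 billion) = −£133.01 billion.
Expenditure multiplier = 1/(1 − c + m) = 1/(1 − 0.47 + 0.44) = 1/0.97 ≈ 1.031.
The tax multiplier is −c × k ≈ −0.485, so ΔY = k × (−c·ΔT) = (−£133.01 billion) / 0.97 ≈ −£137.1 billion.

−£137.1 billion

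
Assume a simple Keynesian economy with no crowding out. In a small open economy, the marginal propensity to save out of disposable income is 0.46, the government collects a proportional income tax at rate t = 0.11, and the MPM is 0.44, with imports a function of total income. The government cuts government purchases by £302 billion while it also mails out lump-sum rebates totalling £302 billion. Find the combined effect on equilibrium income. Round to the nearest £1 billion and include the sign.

−£145 billion

MPC = 1 − MPS = 1 − 0.46 = 0.54.
Expenditure multiplier = 1/(1 − c(1−t) + m) = 1/(1 − 0.54×0.89 + 0.44) = 1/0.9594 ≈ 1.042.
ΔG contributes k·ΔG = (−£302 billion) / 0.9594 ≈ −£314.8 billion.
ΔT of −£302 billion changes first-round spending by −c·ΔT = +£163.08 billion, contributing k·(−c·ΔT) = (+£163.08 billion) / 0.9594 ≈ +£170 billion.
Net ΔY = k(ΔG − c·ΔT) = (−£138.92 billion) / 0.9594 ≈ −£145 billion.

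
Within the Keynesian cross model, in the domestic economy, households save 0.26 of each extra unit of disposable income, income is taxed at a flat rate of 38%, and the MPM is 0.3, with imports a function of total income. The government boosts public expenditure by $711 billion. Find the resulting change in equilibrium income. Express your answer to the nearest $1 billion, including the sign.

+$845 billion

MPC = 1 − MPS = 1 − 0.26 = 0.74.
Government-spending multiplier = 1/(1 − c(1−t) + m) = 1/(1 − 0.74×0.62 + 0.3) = 1/0.8412 ≈ 1.189.
ΔY = k × ΔG = (+$711 billion) / 0.8412 ≈ +$845 billion.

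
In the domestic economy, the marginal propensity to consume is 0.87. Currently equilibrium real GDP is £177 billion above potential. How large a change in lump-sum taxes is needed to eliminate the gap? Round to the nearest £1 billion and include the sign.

Spending multiplier = 1/(1 − MPC) = 1/(1 − 0.87) = 1/0.13 ≈ 7.692.
Tax multiplier = −c·k = −0.87/0.13 ≈ −6.692. Need ΔY = −£177 billion, so ΔT = ΔY/(−c·k) = −(−£177 billion) × 0.13 / 0.87 ≈ +£26 billion.
The government should raise lump-sum taxes by £26 billion.

+£26 billion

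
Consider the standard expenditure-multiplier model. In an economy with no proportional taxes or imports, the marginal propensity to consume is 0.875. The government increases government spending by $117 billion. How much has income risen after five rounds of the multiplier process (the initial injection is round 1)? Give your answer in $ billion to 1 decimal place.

Round 1 adds ΔG = $117 billion; each later round is MPC = 0.875 times the previous.
After 5 rounds: 117 + 102.375 + 89.578125 + 78.380859375 + 68.583251953125 = ΔG·(1 − c^5)/(1 − c) = 117 × (1 − 0.512908935546875)/0.125 ≈ $455.9 billion.

$455.9 billion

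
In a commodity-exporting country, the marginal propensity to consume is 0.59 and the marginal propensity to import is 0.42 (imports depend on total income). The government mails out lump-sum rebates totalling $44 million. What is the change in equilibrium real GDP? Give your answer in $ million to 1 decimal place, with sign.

+$31.3 million

A lump-sum tax change of −$44 million shifts disposable income by +$44 million; first-round consumption changes by −c × ΔT = −0.59 × (−$44 million) = +$25.96 million.
Expenditure multiplier = 1/(1 − c + m) = 1/(1 − 0.59 + 0.42) = 1/0.83 ≈ 1.205.
The tax multiplier is −c × k ≈ −0.711, so ΔY = k × (−c·ΔT) = (+$25.96 million) / 0.83 ≈ +$31.3 million.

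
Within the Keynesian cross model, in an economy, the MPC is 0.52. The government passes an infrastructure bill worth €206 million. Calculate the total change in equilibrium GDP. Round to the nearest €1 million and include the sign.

Spending multiplier = 1/(1 − MPC) = 1/(1 − 0.52) = 1/0.48 ≈ 2.083.
ΔY = k × ΔG = (+€206 million) / 0.48 ≈ +€429 million.

+€429 million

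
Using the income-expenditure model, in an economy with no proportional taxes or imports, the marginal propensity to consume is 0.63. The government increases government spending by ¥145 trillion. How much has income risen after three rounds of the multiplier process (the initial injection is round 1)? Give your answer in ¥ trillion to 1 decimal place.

¥293.9 trillion

Round 1 adds ΔG = ¥145 trillion; each later round is MPC = 0.63 times the previous.
After 3 rounds: 145 + 91.35 + 57.5505 = ΔG·(1 − c^3)/(1 − c) = 145 × (1 − 0.250047)/0.37 ≈ ¥293.9 trillion.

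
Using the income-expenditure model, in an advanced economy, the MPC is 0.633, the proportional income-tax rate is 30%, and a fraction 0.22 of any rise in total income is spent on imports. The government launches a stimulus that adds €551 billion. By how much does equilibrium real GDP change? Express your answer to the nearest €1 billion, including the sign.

Spending multiplier = 1/(1 − c(1−t) + m) = 1/(1 − 0.633×0.7 + 0.22) = 1/0.7769 ≈ 1.287.
ΔY = k × ΔG = (+€551 billion) / 0.7769 ≈ +€709 billion.

+€709 billion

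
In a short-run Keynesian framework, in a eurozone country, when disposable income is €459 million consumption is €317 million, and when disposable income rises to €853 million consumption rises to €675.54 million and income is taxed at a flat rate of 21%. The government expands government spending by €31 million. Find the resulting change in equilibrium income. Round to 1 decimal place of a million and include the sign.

+€110.3 million

MPC = ΔC/ΔYd = (675.54 − 317)/(853 − 459) = 358.54/394 = 0.91.
Spending multiplier = 1/(1 − c(1−t)) = 1/(1 − 0.91×0.79) = 1/0.2811 ≈ 3.557.
ΔY = k × ΔG = (+€31 million) / 0.2811 ≈ +€110.3 million.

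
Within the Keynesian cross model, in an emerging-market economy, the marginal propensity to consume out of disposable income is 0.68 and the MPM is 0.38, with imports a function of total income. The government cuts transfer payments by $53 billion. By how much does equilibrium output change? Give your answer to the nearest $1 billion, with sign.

The transfer change shifts disposable income by −$53 billion, so first-round consumption changes by c·ΔTR = 0.68 × (−$53 billion) = −$36.04 billion.
Expenditure multiplier = 1/(1 − c + m) = 1/(1 − 0.68 + 0.38) = 1/0.7 ≈ 1.429.
The transfer multiplier is c × k ≈ 0.971, so ΔY = k × (c·ΔTR) = (−$36.04 billion) / 0.7 ≈ −$51 billion.

−$51 billion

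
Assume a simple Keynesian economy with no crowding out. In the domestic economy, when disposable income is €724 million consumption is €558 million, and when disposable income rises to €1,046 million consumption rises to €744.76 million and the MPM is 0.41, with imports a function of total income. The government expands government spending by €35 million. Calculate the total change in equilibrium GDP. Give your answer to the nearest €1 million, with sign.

MPC = ΔC/ΔYd = (744.76 − 558)/(1,046 − 724) = 186.76/322 = 0.58.
Spending multiplier = 1/(1 − c + m) = 1/(1 − 0.58 + 0.41) = 1/0.83 ≈ 1.205.
ΔY = k × ΔG = (+€35 million) / 0.83 ≈ +€42 million.

+€42 million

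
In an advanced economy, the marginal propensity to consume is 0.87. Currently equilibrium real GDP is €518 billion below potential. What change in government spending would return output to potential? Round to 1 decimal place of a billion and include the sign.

Spending multiplier = 1/(1 − MPC) = 1/(1 − 0.87) = 1/0.13 ≈ 7.692.
Need ΔY = +€518 billion, so ΔG = ΔY/k = (+€518 billion) × 0.13 ≈ +€67.3 billion.
The government should increase government spending by €67.3 billion.

+€67.3 billion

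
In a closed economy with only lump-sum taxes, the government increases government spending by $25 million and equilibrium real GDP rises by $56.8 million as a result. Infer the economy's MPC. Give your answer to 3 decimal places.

0.560

Implied spending multiplier k = ΔY/ΔG = 56.8/25 = 2.272.
Since k = 1/(1 − MPC), MPC = 1 − 1/k = 1 − ΔG/ΔY = 1 − 25/56.8 ≈ 0.560.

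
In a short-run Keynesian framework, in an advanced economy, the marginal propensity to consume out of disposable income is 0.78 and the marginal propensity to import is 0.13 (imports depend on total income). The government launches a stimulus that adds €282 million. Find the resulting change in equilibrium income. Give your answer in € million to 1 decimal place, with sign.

Government-spending multiplier = 1/(1 − c + m) = 1/(1 − 0.78 + 0.13) = 1/0.35 ≈ 2.857.
ΔY = k × ΔG = (+€282 million) / 0.35 ≈ +€805.7 million.

+€805.7 million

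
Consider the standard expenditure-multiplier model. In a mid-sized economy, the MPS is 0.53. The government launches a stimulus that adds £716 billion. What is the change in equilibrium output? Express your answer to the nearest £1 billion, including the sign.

MPC = 1 − MPS = 1 − 0.53 = 0.47.
Government-spending multiplier = 1/(1 − MPC) = 1/(1 − 0.47) = 1/0.53 ≈ 1.887.
ΔY = k × ΔG = (+£716 billion) / 0.53 ≈ +£1,351 billion.

+£1,351 billion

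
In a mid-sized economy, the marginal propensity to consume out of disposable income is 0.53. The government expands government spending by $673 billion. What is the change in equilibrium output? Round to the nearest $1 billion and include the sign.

+$1,432 billion

Spending multiplier = 1/(1 − MPC) = 1/(1 − 0.53) = 1/0.47 ≈ 2.128.
ΔY = k × ΔG = (+$673 billion) / 0.47 ≈ +$1,432 billion.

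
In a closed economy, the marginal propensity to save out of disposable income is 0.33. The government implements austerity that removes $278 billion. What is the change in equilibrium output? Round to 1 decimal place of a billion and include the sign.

−$842.4 billion

MPC = 1 − MPS = 1 − 0.33 = 0.67.
Government-spending multiplier = 1/(1 − MPC) = 1/(1 − 0.67) = 1/0.33 ≈ 3.03.
ΔY = k × ΔG = (−$278 billion) / 0.33 ≈ −$842.4 billion.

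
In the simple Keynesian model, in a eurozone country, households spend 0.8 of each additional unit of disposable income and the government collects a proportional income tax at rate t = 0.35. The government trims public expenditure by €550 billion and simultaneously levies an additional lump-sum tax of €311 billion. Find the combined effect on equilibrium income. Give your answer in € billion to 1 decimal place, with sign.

−€1,664.2 billion

Expenditure multiplier = 1/(1 − c(1−t)) = 1/(1 − 0.8×0.65) = 1/0.48 ≈ 2.083.
ΔG contributes k·ΔG = (−€550 billion) / 0.48 ≈ −€1,145.8 billion.
ΔT of +€311 billion changes first-round spending by −c·ΔT = −€248.8 billion, contributing k·(−c·ΔT) = (−€248.8 billion) / 0.48 ≈ −€518.3 billion.
Net ΔY = k(ΔG − c·ΔT) = (−€798.8 billion) / 0.48 ≈ −€1,664.2 billion.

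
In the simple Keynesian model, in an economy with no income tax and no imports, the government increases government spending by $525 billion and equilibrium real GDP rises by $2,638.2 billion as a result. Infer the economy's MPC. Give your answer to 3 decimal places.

Implied spending multiplier k = ΔY/ΔG = 2,638.2/525 ≈ 5.0251.
Since k = 1/(1 − MPC), MPC = 1 − 1/k = 1 − ΔG/ΔY = 1 − 525/2,638.2 ≈ 0.801.

0.801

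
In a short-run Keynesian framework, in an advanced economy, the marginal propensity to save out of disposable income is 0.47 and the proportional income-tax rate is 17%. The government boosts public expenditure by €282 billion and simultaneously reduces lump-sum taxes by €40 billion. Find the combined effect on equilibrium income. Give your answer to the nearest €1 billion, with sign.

MPC = 1 − MPS = 1 − 0.47 = 0.53.
Expenditure multiplier = 1/(1 − c(1−t)) = 1/(1 − 0.53×0.83) = 1/0.5601 ≈ 1.785.
ΔG contributes k·ΔG = (+€282 billion) / 0.5601 ≈ +€503.5 billion.
ΔT of −€40 billion changes first-round spending by −c·ΔT = +€21.2 billion, contributing k·(−c·ΔT) = (+€21.2 billion) / 0.5601 ≈ +€37.9 billion.
Net ΔY = k(ΔG − c·ΔT) = (+€303.2 billion) / 0.5601 ≈ +€541 billion.

+€541 billion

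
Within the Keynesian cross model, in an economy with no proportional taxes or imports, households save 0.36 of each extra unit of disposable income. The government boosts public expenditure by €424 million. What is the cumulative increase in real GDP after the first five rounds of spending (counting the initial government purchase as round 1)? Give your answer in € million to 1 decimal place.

MPC = 1 − MPS = 1 − 0.36 = 0.64.
Round 1 adds ΔG = €424 million; each later round is MPC = 0.64 times the previous.
After 5 rounds: 424 + 271.36 + 173.6704 + 111.149056 + 71.13539584 = ΔG·(1 − c^5)/(1 − c) = 424 × (1 − 0.1073741824)/0.36 ≈ €1,051.3 million.

€1,051.3 million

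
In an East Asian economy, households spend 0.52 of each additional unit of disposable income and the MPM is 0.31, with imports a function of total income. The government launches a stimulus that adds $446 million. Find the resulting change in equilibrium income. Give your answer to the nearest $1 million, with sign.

+$565 million

Government-spending multiplier = 1/(1 − c + m) = 1/(1 − 0.52 + 0.31) = 1/0.79 ≈ 1.266.
ΔY = k × ΔG = (+$446 million) / 0.79 ≈ +$565 million.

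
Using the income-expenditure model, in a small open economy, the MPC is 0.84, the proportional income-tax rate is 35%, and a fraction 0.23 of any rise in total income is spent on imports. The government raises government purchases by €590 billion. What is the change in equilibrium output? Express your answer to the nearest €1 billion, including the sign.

+€863 billion

Expenditure multiplier = 1/(1 − c(1−t) + m) = 1/(1 − 0.84×0.65 + 0.23) = 1/0.684 ≈ 1.462.
ΔY = k × ΔG = (+€590 billion) / 0.684 ≈ +€863 billion.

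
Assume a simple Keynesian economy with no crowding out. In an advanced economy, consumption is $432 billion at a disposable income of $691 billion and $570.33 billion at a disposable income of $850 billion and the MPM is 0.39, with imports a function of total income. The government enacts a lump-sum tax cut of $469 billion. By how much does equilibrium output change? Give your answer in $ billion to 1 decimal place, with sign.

MPC = ΔC/ΔYd = (570.33 − 432)/(850 − 691) = 138.33/159 = 0.87.
A lump-sum tax change of −$469 billion shifts disposable income by +$469 billion; first-round consumption changes by −c × ΔT = −0.87 × (−$469 billion) = +$408.03 billion.
Expenditure multiplier = 1/(1 − c + m) = 1/(1 − 0.87 + 0.39) = 1/0.52 ≈ 1.923.
The tax multiplier is −c × k ≈ −1.673, so ΔY = k × (−c·ΔT) = (+$408.03 billion) / 0.52 ≈ +$784.7 billion.

+$784.7 billion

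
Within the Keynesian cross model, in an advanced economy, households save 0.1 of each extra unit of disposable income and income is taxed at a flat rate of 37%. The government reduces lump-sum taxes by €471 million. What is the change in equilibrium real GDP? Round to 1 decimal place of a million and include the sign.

+€979.0 million

MPC = 1 − MPS = 1 − 0.1 = 0.9.
A lump-sum tax change of −€471 million shifts disposable income by +€471 million; first-round consumption changes by −c × ΔT = −0.9 × (−€471 million) = +€423.9 million.
Expenditure multiplier = 1/(1 − c(1−t)) = 1/(1 − 0.9×0.63) = 1/0.433 ≈ 2.309.
The tax multiplier is −c × k ≈ −2.079, so ΔY = k × (−c·ΔT) = (+€423.9 million) / 0.433 ≈ +€979 million.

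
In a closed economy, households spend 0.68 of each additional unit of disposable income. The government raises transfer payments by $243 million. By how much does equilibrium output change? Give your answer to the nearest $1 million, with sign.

+$516 million

The transfer change shifts disposable income by +$243 million, so first-round consumption changes by c·ΔTR = 0.68 × (+$243 million) = +$165.24 million.
Expenditure multiplier = 1/(1 − MPC) = 1/(1 − 0.68) = 1/0.32 = 3.125.
The transfer multiplier is c × k = 2.125, so ΔY = k × (c·ΔTR) = (+$165.24 million) / 0.32 ≈ +$516 million.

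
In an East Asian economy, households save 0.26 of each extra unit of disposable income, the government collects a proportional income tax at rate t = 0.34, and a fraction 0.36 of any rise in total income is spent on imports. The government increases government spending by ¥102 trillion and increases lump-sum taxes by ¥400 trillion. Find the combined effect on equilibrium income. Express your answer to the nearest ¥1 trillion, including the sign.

−¥223 trillion

MPC = 1 − MPS = 1 − 0.26 = 0.74.
Expenditure multiplier = 1/(1 − c(1−t) + m) = 1/(1 − 0.74×0.66 + 0.36) = 1/0.8716 ≈ 1.147.
ΔG contributes k·ΔG = (+¥102 trillion) / 0.8716 ≈ +¥117 trillion.
ΔT of +¥400 trillion changes first-round spending by −c·ΔT = −¥296 trillion, contributing k·(−c·ΔT) = (−¥296 trillion) / 0.8716 ≈ −¥339.6 trillion.
Net ΔY = k(ΔG − c·ΔT) = (−¥194 trillion) / 0.8716 ≈ −¥223 trillion.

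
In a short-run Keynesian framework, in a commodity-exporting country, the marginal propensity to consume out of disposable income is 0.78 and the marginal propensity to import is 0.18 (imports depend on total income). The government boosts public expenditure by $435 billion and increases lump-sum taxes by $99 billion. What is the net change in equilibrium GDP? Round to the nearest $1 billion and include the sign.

Expenditure multiplier = 1/(1 − c + m) = 1/(1 − 0.78 + 0.18) = 1/0.4 = 2.5.
ΔG contributes k·ΔG = (+$435 billion) / 0.4 = +$1,087.5 billion.
ΔT of +$99 billion changes first-round spending by −c·ΔT = −$77.22 billion, contributing k·(−c·ΔT) = (−$77.22 billion) / 0.4 ≈ −$193.1 billion.
Net ΔY = k(ΔG − c·ΔT) = (+$357.78 billion) / 0.4 ≈ +$894 billion.

+$894 billion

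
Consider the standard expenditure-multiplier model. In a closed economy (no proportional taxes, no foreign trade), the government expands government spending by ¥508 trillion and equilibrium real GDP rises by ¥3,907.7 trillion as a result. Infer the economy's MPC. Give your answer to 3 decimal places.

Implied spending multiplier k = ΔY/ΔG = 3,907.7/508 ≈ 7.6923.
Since k = 1/(1 − MPC), MPC = 1 − 1/k = 1 − ΔG/ΔY = 1 − 508/3,907.7 ≈ 0.870.

0.870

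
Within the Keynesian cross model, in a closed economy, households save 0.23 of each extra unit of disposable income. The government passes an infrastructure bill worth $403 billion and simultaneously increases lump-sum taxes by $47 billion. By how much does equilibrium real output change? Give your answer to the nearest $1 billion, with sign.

+$1,595 billion

MPC = 1 − MPS = 1 − 0.23 = 0.77.
Expenditure multiplier = 1/(1 − MPC) = 1/(1 − 0.77) = 1/0.23 ≈ 4.348.
ΔG contributes k·ΔG = (+$403 billion) / 0.23 ≈ +$1,752.2 billion.
ΔT of +$47 billion changes first-round spending by −c·ΔT = −$36.19 billion, contributing k·(−c·ΔT) = (−$36.19 billion) / 0.23 ≈ −$157.3 billion.
Net ΔY = k(ΔG − c·ΔT) = (+$366.81 billion) / 0.23 ≈ +$1,595 billion.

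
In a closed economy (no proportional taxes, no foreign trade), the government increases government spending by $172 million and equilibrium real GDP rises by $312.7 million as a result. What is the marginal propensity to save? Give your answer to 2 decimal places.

Implied spending multiplier k = ΔY/ΔG = 312.7/172 ≈ 1.818.
Since k = 1/(1 − MPC), MPC = 1 − 1/k = 1 − ΔG/ΔY = 1 − 172/312.7 ≈ 0.45.
MPS = 1 − MPC = 0.55.

0.55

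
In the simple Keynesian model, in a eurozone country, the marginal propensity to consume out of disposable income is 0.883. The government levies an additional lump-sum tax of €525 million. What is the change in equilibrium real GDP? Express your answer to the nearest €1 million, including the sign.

−€3,962 million

A lump-sum tax change of +€525 million shifts disposable income by −€525 million; first-round consumption changes by −c × ΔT = −0.883 × (+€525 million) = −€463.575 million.
Expenditure multiplier = 1/(1 − MPC) = 1/(1 − 0.883) = 1/0.117 ≈ 8.547.
The tax multiplier is −c × k ≈ −7.547, so ΔY = k × (−c·ΔT) = (−€463.575 million) / 0.117 ≈ −€3,962 million.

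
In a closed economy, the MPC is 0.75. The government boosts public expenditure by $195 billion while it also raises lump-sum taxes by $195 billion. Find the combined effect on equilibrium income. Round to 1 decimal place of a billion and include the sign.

+$195.0 billion

Expenditure multiplier = 1/(1 − MPC) = 1/(1 − 0.75) = 1/0.25 = 4.
ΔG contributes k·ΔG = (+$195 billion) / 0.25 = +$780 billion.
ΔT of +$195 billion changes first-round spending by −c·ΔT = −$146.25 billion, contributing k·(−c·ΔT) = (−$146.25 billion) / 0.25 = −$585 billion.
With ΔG = ΔT and no other leakages, the balanced-budget multiplier is 1, so ΔY = ΔG = +$195 billion.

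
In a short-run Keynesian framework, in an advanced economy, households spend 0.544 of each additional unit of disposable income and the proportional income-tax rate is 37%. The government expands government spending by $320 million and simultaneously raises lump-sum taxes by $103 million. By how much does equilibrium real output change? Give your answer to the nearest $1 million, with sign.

Expenditure multiplier = 1/(1 − c(1−t)) = 1/(1 − 0.544×0.63) = 1/0.65728 ≈ 1.521.
ΔG contributes k·ΔG = (+$320 million) / 0.65728 ≈ +$486.9 million.
ΔT of +$103 million changes first-round spending by −c·ΔT = −$56.032 million, contributing k·(−c·ΔT) = (−$56.032 million) / 0.65728 ≈ −$85.2 million.
Net ΔY = k(ΔG − c·ΔT) = (+$263.968 million) / 0.65728 ≈ +$402 million.

+$402 million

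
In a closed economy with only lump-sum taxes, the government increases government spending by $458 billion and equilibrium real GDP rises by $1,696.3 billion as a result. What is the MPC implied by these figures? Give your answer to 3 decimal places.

Implied spending multiplier k = ΔY/ΔG = 1,696.3/458 ≈ 3.7037.
Since k = 1/(1 − MPC), MPC = 1 − 1/k = 1 − ΔG/ΔY = 1 − 458/1,696.3 ≈ 0.730.

0.730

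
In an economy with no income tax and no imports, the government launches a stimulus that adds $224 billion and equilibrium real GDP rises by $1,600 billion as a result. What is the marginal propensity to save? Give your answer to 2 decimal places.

Implied spending multiplier k = ΔY/ΔG = 1,600/224 ≈ 7.1429.
Since k = 1/(1 − MPC), MPC = 1 − 1/k = 1 − ΔG/ΔY = 1 − 224/1,600 = 0.86.
MPS = 1 − MPC = 0.14.

0.14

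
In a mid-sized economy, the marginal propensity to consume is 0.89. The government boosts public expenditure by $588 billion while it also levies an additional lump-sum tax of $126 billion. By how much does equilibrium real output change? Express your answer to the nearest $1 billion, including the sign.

+$4,326 billion

Expenditure multiplier = 1/(1 − MPC) = 1/(1 − 0.89) = 1/0.11 ≈ 9.091.
ΔG contributes k·ΔG = (+$588 billion) / 0.11 ≈ +$5,345.5 billion.
ΔT of +$126 billion changes first-round spending by −c·ΔT = −$112.14 billion, contributing k·(−c·ΔT) = (−$112.14 billion) / 0.11 ≈ −$1,019.5 billion.
Net ΔY = k(ΔG − c·ΔT) = (+$475.86 billion) / 0.11 = +$4,326 billion.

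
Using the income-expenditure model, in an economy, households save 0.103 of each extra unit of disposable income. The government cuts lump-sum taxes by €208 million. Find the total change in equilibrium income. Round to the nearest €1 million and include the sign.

MPC = 1 − MPS = 1 − 0.103 = 0.897.
A lump-sum tax change of −€208 million shifts disposable income by +€208 million; first-round consumption changes by −c × ΔT = −0.897 × (−€208 million) = +€186.576 million.
Expenditure multiplier = 1/(1 − MPC) = 1/(1 − 0.897) = 1/0.103 ≈ 9.709.
The tax multiplier is −c × k ≈ −8.709, so ΔY = k × (−c·ΔT) = (+€186.576 million) / 0.103 ≈ +€1,811 million.

+€1,811 million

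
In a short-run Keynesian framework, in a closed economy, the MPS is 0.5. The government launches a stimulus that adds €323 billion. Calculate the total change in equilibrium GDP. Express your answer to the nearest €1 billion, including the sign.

+€646 billion

MPC = 1 − MPS = 1 − 0.5 = 0.5.
Government-spending multiplier = 1/(1 − MPC) = 1/(1 − 0.5) = 1/0.5 = 2.
ΔY = k × ΔG = (+€323 billion) / 0.5 = +€646 billion.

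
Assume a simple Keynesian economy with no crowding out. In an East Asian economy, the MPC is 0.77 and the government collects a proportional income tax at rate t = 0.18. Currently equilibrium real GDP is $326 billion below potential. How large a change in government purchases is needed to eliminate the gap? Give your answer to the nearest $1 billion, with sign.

+$120 billion

Spending multiplier = 1/(1 − c(1−t)) = 1/(1 − 0.77×0.82) = 1/0.3686 ≈ 2.713.
Need ΔY = +$326 billion, so ΔG = ΔY/k = (+$326 billion) × 0.3686 ≈ +$120 billion.
The government should increase government purchases by $120 billion.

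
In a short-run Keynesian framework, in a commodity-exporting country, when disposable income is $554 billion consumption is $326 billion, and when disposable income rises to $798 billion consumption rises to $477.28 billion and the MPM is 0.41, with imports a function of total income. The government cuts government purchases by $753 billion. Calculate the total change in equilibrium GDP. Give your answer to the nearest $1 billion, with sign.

MPC = ΔC/ΔYd = (477.28 − 326)/(798 − 554) = 151.28/244 = 0.62.
Spending multiplier = 1/(1 − c + m) = 1/(1 − 0.62 + 0.41) = 1/0.79 ≈ 1.266.
ΔY = k × ΔG = (−$753 billion) / 0.79 ≈ −$953 billion.

−$953 billion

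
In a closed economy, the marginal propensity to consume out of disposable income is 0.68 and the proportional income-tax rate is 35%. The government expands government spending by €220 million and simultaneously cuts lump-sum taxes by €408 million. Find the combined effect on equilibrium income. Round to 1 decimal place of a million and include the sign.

+€891.5 million

Expenditure multiplier = 1/(1 − c(1−t)) = 1/(1 − 0.68×0.65) = 1/0.558 ≈ 1.792.
ΔG contributes k·ΔG = (+€220 million) / 0.558 ≈ +€394.3 million.
ΔT of −€408 million changes first-round spending by −c·ΔT = +€277.44 million, contributing k·(−c·ΔT) = (+€277.44 million) / 0.558 ≈ +€497.2 million.
Net ΔY = k(ΔG − c·ΔT) = (+€497.44 million) / 0.558 ≈ +€891.5 million.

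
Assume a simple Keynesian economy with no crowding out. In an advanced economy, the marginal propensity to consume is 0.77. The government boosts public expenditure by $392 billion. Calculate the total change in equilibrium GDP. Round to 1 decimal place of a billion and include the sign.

+$1,704.3 billion

Government-spending multiplier = 1/(1 − MPC) = 1/(1 − 0.77) = 1/0.23 ≈ 4.348.
ΔY = k × ΔG = (+$392 billion) / 0.23 ≈ +$1,704.3 billion.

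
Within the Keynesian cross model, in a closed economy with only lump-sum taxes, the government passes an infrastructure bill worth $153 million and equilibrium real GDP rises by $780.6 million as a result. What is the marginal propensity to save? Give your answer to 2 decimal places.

0.20

Implied spending multiplier k = ΔY/ΔG = 780.6/153 ≈ 5.102.
Since k = 1/(1 − MPC), MPC = 1 − 1/k = 1 − ΔG/ΔY = 1 − 153/780.6 ≈ 0.80.
MPS = 1 − MPC = 0.20.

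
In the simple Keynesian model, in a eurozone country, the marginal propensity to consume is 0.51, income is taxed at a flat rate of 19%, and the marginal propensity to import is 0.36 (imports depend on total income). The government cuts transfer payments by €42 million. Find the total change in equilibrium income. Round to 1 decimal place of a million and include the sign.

The transfer change shifts disposable income by −€42 million, so first-round consumption changes by c·ΔTR = 0.51 × (−€42 million) = −€21.42 million.
Expenditure multiplier = 1/(1 − c(1−t) + m) = 1/(1 − 0.51×0.81 + 0.36) = 1/0.9469 ≈ 1.056.
The transfer multiplier is c × k ≈ 0.539, so ΔY = k × (c·ΔTR) = (−€21.42 million) / 0.9469 ≈ −€22.6 million.

−€22.6 million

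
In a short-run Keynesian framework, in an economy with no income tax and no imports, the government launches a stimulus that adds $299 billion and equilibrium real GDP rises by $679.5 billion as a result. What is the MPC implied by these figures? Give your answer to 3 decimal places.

0.560

Implied spending multiplier k = ΔY/ΔG = 679.5/299 ≈ 2.2726.
Since k = 1/(1 − MPC), MPC = 1 − 1/k = 1 − ΔG/ΔY = 1 − 299/679.5 ≈ 0.560.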